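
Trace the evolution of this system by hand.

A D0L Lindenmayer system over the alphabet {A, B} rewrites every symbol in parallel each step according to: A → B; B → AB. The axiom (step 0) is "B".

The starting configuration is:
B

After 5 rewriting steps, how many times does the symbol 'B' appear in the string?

step 0: B
step 1: AB
step 2: BAB
step 3: ABBAB
step 4: BABABBAB
step 5: ABBABBABABBAB

8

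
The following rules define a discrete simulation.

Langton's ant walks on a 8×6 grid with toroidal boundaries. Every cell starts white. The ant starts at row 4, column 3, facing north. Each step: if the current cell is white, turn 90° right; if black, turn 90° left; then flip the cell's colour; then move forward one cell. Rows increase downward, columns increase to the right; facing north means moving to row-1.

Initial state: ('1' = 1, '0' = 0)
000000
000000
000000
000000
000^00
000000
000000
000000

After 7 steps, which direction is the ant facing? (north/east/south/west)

[0] 000000
000000
000000
000000
000^00
000000
000000
000000
[1] 000000
000000
000000
000000
0001>0
000000
000000
000000
[2] 000000
000000
000000
000000
000110
0000v0
000000
000000
[3] 000000
000000
000000
000000
000110
000<10
000000
000000
[4] 000000
000000
000000
000000
000^10
000110
000000
000000
[5] 000000
000000
000000
000000
00<010
000110
000000
000000
[6] 000000
000000
000000
00^000
001010
000110
000000
000000
[7] 000000
000000
000000
001>00
001010
000110
000000
000000

east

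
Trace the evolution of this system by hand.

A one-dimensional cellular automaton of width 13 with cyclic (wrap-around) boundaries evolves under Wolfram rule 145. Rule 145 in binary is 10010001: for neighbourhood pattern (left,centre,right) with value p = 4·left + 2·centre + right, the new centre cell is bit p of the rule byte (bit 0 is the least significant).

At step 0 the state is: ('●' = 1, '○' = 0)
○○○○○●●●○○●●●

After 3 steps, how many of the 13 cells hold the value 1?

6

[0] ○○○○○●●●○○●●●
[1] ●●●●○○●○●○○●○
[2] ○●●○●○○○○●○○○
[3] ○○○○○●●●○○●●●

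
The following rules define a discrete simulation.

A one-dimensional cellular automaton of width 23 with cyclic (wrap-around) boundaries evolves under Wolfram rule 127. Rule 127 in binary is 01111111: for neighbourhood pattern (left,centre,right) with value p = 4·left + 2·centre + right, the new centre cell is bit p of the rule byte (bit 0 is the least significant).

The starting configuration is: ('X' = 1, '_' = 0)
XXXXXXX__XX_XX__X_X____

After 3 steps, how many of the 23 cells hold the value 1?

t=0: XXXXXXX__XX_XX__X_X____
t=1: X_____XXXXXXXXXXXXXXXXX
t=2: XXXXXXX________________
t=3: X_____XXXXXXXXXXXXXXXXX

18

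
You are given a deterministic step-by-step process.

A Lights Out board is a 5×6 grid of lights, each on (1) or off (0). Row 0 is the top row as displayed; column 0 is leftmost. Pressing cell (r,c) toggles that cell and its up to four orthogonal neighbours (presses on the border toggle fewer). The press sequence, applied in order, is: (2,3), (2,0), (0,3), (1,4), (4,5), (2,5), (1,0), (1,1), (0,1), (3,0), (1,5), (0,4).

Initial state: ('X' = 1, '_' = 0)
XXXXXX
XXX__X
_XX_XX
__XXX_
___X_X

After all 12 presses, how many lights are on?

17

[0] XXXXXX
XXX__X
_XX_XX
__XXX_
___X_X
[1] XXXXXX
XXXX_X
_X_X_X
__X_X_
___X_X
[2] XXXXXX
_XXX_X
X__X_X
X_X_X_
___X_X
[3] XX___X
_XX__X
X__X_X
X_X_X_
___X_X
[4] XX__XX
_XXXX_
X__XXX
X_X_X_
___X_X
[5] XX__XX
_XXXX_
X__XXX
X_X_XX
___XX_
[6] XX__XX
_XXXXX
X__X__
X_X_X_
___XX_
[7] _X__XX
X_XXXX
___X__
X_X_X_
___XX_
[8] ____XX
_X_XXX
_X_X__
X_X_X_
___XX_
[9] XXX_XX
___XXX
_X_X__
X_X_X_
___XX_
[10] XXX_XX
___XXX
XX_X__
_XX_X_
X__XX_
[11] XXX_X_
___X__
XX_X_X
_XX_X_
X__XX_
[12] XXXX_X
___XX_
XX_X_X
_XX_X_
X__XX_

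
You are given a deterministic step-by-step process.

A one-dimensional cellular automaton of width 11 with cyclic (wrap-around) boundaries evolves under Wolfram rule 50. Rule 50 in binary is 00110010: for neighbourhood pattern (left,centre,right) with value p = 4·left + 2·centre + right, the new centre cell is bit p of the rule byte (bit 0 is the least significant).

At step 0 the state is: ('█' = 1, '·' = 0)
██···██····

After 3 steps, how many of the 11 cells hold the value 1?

4

[0] ██···██····
[1] ··█·█··█··█
[2] ██·█·██·██·
[3] ··█·█··█··█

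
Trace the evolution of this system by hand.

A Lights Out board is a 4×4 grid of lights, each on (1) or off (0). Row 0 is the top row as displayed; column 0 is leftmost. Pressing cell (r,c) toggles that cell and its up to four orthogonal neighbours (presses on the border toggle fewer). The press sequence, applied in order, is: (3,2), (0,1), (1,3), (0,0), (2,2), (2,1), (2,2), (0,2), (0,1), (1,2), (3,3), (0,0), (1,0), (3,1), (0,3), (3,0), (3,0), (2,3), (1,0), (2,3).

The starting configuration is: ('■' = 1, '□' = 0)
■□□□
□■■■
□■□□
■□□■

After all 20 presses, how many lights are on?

11

k=0  ■□□□
□■■■
□■□□
■□□■
k=1  ■□□□
□■■■
□■■□
■■■□
k=2  □■■□
□□■■
□■■□
■■■□
k=3  □■■■
□□□□
□■■■
■■■□
k=4  ■□■■
■□□□
□■■■
■■■□
k=5  ■□■■
■□■□
□□□□
■■□□
k=6  ■□■■
■■■□
■■■□
■□□□
k=7  ■□■■
■■□□
■□□■
■□■□
k=8  ■■□□
■■■□
■□□■
■□■□
k=9  □□■□
■□■□
■□□■
■□■□
k=10  □□□□
■■□■
■□■■
■□■□
k=11  □□□□
■■□■
■□■□
■□□■
k=12  ■■□□
□■□■
■□■□
■□□■
k=13  □■□□
■□□■
□□■□
■□□■
k=14  □■□□
■□□■
□■■□
□■■■
k=15  □■■■
■□□□
□■■□
□■■■
k=16  □■■■
■□□□
■■■□
■□■■
k=17  □■■■
■□□□
□■■□
□■■■
k=18  □■■■
■□□■
□■□■
□■■□
k=19  ■■■■
□■□■
■■□■
□■■□
k=20  ■■■■
□■□□
■■■□
□■■■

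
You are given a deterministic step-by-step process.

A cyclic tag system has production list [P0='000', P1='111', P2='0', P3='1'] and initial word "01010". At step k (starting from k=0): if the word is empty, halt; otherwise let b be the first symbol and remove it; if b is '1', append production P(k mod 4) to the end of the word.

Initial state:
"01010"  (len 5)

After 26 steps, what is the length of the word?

15

0) "01010"  (len 5)
1) "1010"  (len 4)
2) "010111"  (len 6)
3) "10111"  (len 5)
4) "01111"  (len 5)
5) "1111"  (len 4)
6) "111111"  (len 6)
7) "111110"  (len 6)
8) "111101"  (len 6)
9) "11101000"  (len 8)
10) "1101000111"  (len 10)
11) "1010001110"  (len 10)
12) "0100011101"  (len 10)
13) "100011101"  (len 9)
14) "00011101111"  (len 11)
15) "0011101111"  (len 10)
16) "011101111"  (len 9)
17) "11101111"  (len 8)
18) "1101111111"  (len 10)
19) "1011111110"  (len 10)
20) "0111111101"  (len 10)
21) "111111101"  (len 9)
22) "11111101111"  (len 11)
23) "11111011110"  (len 11)
24) "11110111101"  (len 11)
25) "1110111101000"  (len 13)
26) "110111101000111"  (len 15)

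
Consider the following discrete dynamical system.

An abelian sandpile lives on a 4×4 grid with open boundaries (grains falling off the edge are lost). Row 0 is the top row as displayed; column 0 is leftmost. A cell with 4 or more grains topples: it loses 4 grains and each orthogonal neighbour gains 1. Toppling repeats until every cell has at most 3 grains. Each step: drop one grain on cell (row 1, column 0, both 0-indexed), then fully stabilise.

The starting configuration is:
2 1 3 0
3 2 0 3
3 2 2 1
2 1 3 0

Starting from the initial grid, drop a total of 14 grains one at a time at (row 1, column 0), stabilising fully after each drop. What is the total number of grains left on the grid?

27

t=0: 2 1 3 0
3 2 0 3
3 2 2 1
2 1 3 0
t=1: 3 1 3 0
1 3 0 3
0 3 2 1
3 1 3 0
t=2: 3 1 3 0
2 3 0 3
0 3 2 1
3 1 3 0
t=3: 3 1 3 0
3 3 0 3
0 3 2 1
3 1 3 0
t=4: 0 3 3 0
2 1 1 3
2 0 3 1
3 2 3 0
t=5: 0 3 3 0
3 1 1 3
2 0 3 1
3 2 3 0
t=6: 1 3 3 0
0 2 1 3
3 0 3 1
3 2 3 0
t=7: 1 3 3 0
1 2 1 3
3 0 3 1
3 2 3 0
t=8: 1 3 3 0
2 2 1 3
3 0 3 1
3 2 3 0
t=9: 1 3 3 0
3 2 1 3
3 0 3 1
3 2 3 0
t=10: 2 3 3 0
1 3 1 3
1 1 3 1
0 3 3 0
t=11: 2 3 3 0
2 3 1 3
1 1 3 1
0 3 3 0
t=12: 2 3 3 0
3 3 1 3
1 1 3 1
0 3 3 0
t=13: 0 2 0 1
2 1 3 3
2 2 3 1
0 3 3 0
t=14: 0 2 0 1
3 1 3 3
2 2 3 1
0 3 3 0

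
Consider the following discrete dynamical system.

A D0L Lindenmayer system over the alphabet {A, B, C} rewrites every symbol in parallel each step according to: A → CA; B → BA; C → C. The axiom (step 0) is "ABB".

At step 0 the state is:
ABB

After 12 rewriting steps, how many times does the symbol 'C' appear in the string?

144

t=0: ABB
t=1: CABABA
t=2: CCABACABACA
t=3: CCCABACACCABACACCA
t=4: CCCCABACACCACCCABACACCACCCA
t=5: CCCCCABACACCACCCACCCCABACACCACCCACCCCA
t=6: CCCCCCABACACCACCCACCCCACCCCCABACACCACCCACCCCACCCCCA
t=7: CCCCCCCABACACCACCCACCCCACCCCCACCCCCCABACACCACCCACCCCACCCCCACCCCCCA
t=8: CCCCCCCCABACACCACCCACCCCACCCCCACCCCCCACCCCCCCABACACCACCCACCCCACCCCCACCCCCCACCCCCCCA
t=9: CCCCCCCCCABACACCACCCACCCCACCCCCACCCCCCACCCCCCCACCCCCCCCABACACCACCCACCCCACCCCCACCCCCCACCCCCCCACCCCCCCCA
t=10: CCCCCCCCCCABACACCACCCACCCCACCCCCACCCCCCACCCCCCCACCCCCCCCAC…CABACACCACCCACCCCACCCCCACCCCCCACCCCCCCACCCCCCCCACCCCCCCCCA  (len 123)
t=11: CCCCCCCCCCCABACACCACCCACCCCACCCCCACCCCCCACCCCCCCACCCCCCCCA…CACCCCACCCCCACCCCCCACCCCCCCACCCCCCCCACCCCCCCCCACCCCCCCCCCA  (len 146)
t=12: CCCCCCCCCCCCABACACCACCCACCCCACCCCCACCCCCCACCCCCCCACCCCCCCC…ACCCCCCACCCCCCCACCCCCCCCACCCCCCCCCACCCCCCCCCCACCCCCCCCCCCA  (len 171)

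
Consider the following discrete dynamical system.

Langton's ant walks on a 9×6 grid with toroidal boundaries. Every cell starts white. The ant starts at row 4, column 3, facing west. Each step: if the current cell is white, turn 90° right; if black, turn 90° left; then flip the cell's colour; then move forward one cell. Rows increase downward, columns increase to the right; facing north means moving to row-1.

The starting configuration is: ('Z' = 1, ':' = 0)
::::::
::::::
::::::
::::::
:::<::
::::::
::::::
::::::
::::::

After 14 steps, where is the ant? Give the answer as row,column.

5,4

0) ::::::
::::::
::::::
::::::
:::<::
::::::
::::::
::::::
::::::
1) ::::::
::::::
::::::
:::^::
:::Z::
::::::
::::::
::::::
::::::
2) ::::::
::::::
::::::
:::Z>:
:::Z::
::::::
::::::
::::::
::::::
3) ::::::
::::::
::::::
:::ZZ:
:::Zv:
::::::
::::::
::::::
::::::
4) ::::::
::::::
::::::
:::ZZ:
:::<Z:
::::::
::::::
::::::
::::::
5) ::::::
::::::
::::::
:::ZZ:
::::Z:
:::v::
::::::
::::::
::::::
6) ::::::
::::::
::::::
:::ZZ:
::::Z:
::<Z::
::::::
::::::
::::::
7) ::::::
::::::
::::::
:::ZZ:
::^:Z:
::ZZ::
::::::
::::::
::::::
8) ::::::
::::::
::::::
:::ZZ:
::Z>Z:
::ZZ::
::::::
::::::
::::::
9) ::::::
::::::
::::::
:::ZZ:
::ZZZ:
::Zv::
::::::
::::::
::::::
10) ::::::
::::::
::::::
:::ZZ:
::ZZZ:
::Z:>:
::::::
::::::
::::::
11) ::::::
::::::
::::::
:::ZZ:
::ZZZ:
::Z:Z:
::::v:
::::::
::::::
12) ::::::
::::::
::::::
:::ZZ:
::ZZZ:
::Z:Z:
:::<Z:
::::::
::::::
13) ::::::
::::::
::::::
:::ZZ:
::ZZZ:
::Z^Z:
:::ZZ:
::::::
::::::
14) ::::::
::::::
::::::
:::ZZ:
::ZZZ:
::ZZ>:
:::ZZ:
::::::
::::::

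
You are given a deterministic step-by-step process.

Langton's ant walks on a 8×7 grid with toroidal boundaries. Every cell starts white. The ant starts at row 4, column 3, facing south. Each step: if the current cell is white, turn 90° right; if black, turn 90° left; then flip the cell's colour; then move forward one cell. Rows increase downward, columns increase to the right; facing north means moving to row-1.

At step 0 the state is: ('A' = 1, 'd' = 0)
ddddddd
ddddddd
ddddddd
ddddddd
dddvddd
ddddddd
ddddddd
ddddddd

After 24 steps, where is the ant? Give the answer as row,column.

2,5

t=0: ddddddd
ddddddd
ddddddd
ddddddd
dddvddd
ddddddd
ddddddd
ddddddd
t=1: ddddddd
ddddddd
ddddddd
ddddddd
dd<Addd
ddddddd
ddddddd
ddddddd
t=2: ddddddd
ddddddd
ddddddd
dd^dddd
ddAAddd
ddddddd
ddddddd
ddddddd
t=3: ddddddd
ddddddd
ddddddd
ddA>ddd
ddAAddd
ddddddd
ddddddd
ddddddd
t=4: ddddddd
ddddddd
ddddddd
ddAAddd
ddAvddd
ddddddd
ddddddd
ddddddd
t=5: ddddddd
ddddddd
ddddddd
ddAAddd
ddAd>dd
ddddddd
ddddddd
ddddddd
t=6: ddddddd
ddddddd
ddddddd
ddAAddd
ddAdAdd
ddddvdd
ddddddd
ddddddd
t=7: ddddddd
ddddddd
ddddddd
ddAAddd
ddAdAdd
ddd<Add
ddddddd
ddddddd
t=8: ddddddd
ddddddd
ddddddd
ddAAddd
ddA^Add
dddAAdd
ddddddd
ddddddd
t=9: ddddddd
ddddddd
ddddddd
ddAAddd
ddAA>dd
dddAAdd
ddddddd
ddddddd
t=10: ddddddd
ddddddd
ddddddd
ddAA^dd
ddAAddd
dddAAdd
ddddddd
ddddddd
t=11: ddddddd
ddddddd
ddddddd
ddAAA>d
ddAAddd
dddAAdd
ddddddd
ddddddd
t=12: ddddddd
ddddddd
ddddddd
ddAAAAd
ddAAdvd
dddAAdd
ddddddd
ddddddd
t=13: ddddddd
ddddddd
ddddddd
ddAAAAd
ddAA<Ad
dddAAdd
ddddddd
ddddddd
t=14: ddddddd
ddddddd
ddddddd
ddAA^Ad
ddAAAAd
dddAAdd
ddddddd
ddddddd
t=15: ddddddd
ddddddd
ddddddd
ddA<dAd
ddAAAAd
dddAAdd
ddddddd
ddddddd
t=16: ddddddd
ddddddd
ddddddd
ddAddAd
ddAvAAd
dddAAdd
ddddddd
ddddddd
t=17: ddddddd
ddddddd
ddddddd
ddAddAd
ddAd>Ad
dddAAdd
ddddddd
ddddddd
t=18: ddddddd
ddddddd
ddddddd
ddAd^Ad
ddAddAd
dddAAdd
ddddddd
ddddddd
t=19: ddddddd
ddddddd
ddddddd
ddAdA>d
ddAddAd
dddAAdd
ddddddd
ddddddd
t=20: ddddddd
ddddddd
ddddd^d
ddAdAdd
ddAddAd
dddAAdd
ddddddd
ddddddd
t=21: ddddddd
ddddddd
dddddA>
ddAdAdd
ddAddAd
dddAAdd
ddddddd
ddddddd
t=22: ddddddd
ddddddd
dddddAA
ddAdAdv
ddAddAd
dddAAdd
ddddddd
ddddddd
t=23: ddddddd
ddddddd
dddddAA
ddAdA<A
ddAddAd
dddAAdd
ddddddd
ddddddd
t=24: ddddddd
ddddddd
ddddd^A
ddAdAAA
ddAddAd
dddAAdd
ddddddd
ddddddd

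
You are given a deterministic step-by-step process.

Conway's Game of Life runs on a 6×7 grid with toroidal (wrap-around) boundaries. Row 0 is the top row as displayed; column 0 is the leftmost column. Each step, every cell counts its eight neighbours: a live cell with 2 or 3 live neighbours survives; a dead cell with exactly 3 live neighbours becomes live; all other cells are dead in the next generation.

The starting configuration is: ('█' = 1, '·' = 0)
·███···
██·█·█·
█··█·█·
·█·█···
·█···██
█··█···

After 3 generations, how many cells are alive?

2

gen 0: ·███···
██·█·█·
█··█·█·
·█·█···
·█···██
█··█···
gen 1: ···█··█
█··█···
█··█···
·█···█·
·█··█·█
█··██·█
gen 2: ··██·██
█·███·█
███·█·█
·██·███
·████·█
··███·█
gen 3: ·······
·······
·······
·······
······█
······█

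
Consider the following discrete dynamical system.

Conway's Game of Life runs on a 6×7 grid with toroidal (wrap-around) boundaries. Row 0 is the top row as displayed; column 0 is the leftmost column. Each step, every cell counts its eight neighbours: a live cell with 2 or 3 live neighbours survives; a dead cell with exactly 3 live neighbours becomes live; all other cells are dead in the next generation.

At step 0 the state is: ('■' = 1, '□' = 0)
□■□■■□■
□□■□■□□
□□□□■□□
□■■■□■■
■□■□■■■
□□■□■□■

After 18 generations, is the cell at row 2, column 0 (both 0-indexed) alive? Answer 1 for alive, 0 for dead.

t=0: □■□■■□■
□□■□■□□
□□□□■□□
□■■■□■■
■□■□■■■
□□■□■□■
t=1: ■■□□■□□
□□■□■□□
□■□□■□□
□■■□□□□
□□□□□□□
□□■□□□□
t=2: □■■□□□□
■□■□■■□
□■□□□□□
□■■□□□□
□■■□□□□
□■□□□□□
t=3: ■□■■□□□
■□■■□□□
■□□■□□□
■□□□□□□
■□□□□□□
■□□□□□□
t=4: ■□■■□□■
■□□□■□■
■□■■□□■
■■□□□□■
■■□□□□■
■□□□□□■
t=5: □□□■□□□
□□□□■□□
□□■■□□□
□□□□□■□
□□□□□■□
□□■□□■□
t=6: □□□■■□□
□□■□■□□
□□□■■□□
□□□□■□□
□□□□■■■
□□□□■□□
t=7: □□□□■■□
□□■□□■□
□□□□■■□
□□□□□□□
□□□■■□□
□□□□□□□
t=8: □□□□■■□
□□□■□□■
□□□□■■□
□□□■□■□
□□□□□□□
□□□■□■□
t=9: □□□■□■■
□□□■□□■
□□□■□■■
□□□□□■□
□□□□□□□
□□□□□■□
t=10: □□□□□■■
■□■■□□□
□□□□□■■
□□□□■■■
□□□□□□□
□□□□■■■
t=11: ■□□■□□□
■□□□■□□
■□□■□□□
□□□□■□■
□□□□□□□
□□□□■□■
t=12: ■□□■■■■
■■□■■□■
■□□■■■■
□□□□□□□
□□□□□□□
□□□□□□□
t=13: □■■■□□□
□■□□□□□
□■■■□□□
□□□□■■■
□□□□□□□
□□□□■■■
t=14: ■■■■■■□
■□□□□□□
■■■■■■□
□□■■■■□
□□□□□□□
□□■■■■□
t=15: ■□□□□■□
□□□□□□□
■□□□□■□
□□□□□■■
□□□□□□□
□□□□□■■
t=16: □□□□□■□
□□□□□□□
□□□□□■□
□□□□□■■
□□□□□□□
□□□□□■■
t=17: □□□□□■■
□□□□□□□
□□□□□■■
□□□□□■■
□□□□□□□
□□□□□■■
t=18: □□□□□■■
□□□□□□□
□□□□□■■
□□□□□■■
□□□□□□□
□□□□□■■

0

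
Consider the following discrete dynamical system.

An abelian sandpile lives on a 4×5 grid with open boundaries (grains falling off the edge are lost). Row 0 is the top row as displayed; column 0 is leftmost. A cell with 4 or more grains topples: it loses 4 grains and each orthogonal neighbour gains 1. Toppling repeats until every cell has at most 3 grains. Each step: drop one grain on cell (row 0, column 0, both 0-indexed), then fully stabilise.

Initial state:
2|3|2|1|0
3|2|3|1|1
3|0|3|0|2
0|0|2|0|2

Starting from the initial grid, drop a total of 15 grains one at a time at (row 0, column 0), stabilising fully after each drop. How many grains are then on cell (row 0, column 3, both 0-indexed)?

2

k=0  2|3|2|1|0
3|2|3|1|1
3|0|3|0|2
0|0|2|0|2
k=1  3|3|2|1|0
3|2|3|1|1
3|0|3|0|2
0|0|2|0|2
k=2  2|2|0|2|0
2|1|2|2|1
0|3|0|1|2
1|0|3|0|2
k=3  3|2|0|2|0
2|1|2|2|1
0|3|0|1|2
1|0|3|0|2
k=4  0|3|0|2|0
3|1|2|2|1
0|3|0|1|2
1|0|3|0|2
k=5  1|3|0|2|0
3|1|2|2|1
0|3|0|1|2
1|0|3|0|2
k=6  2|3|0|2|0
3|1|2|2|1
0|3|0|1|2
1|0|3|0|2
k=7  3|3|0|2|0
3|1|2|2|1
0|3|0|1|2
1|0|3|0|2
k=8  2|0|1|2|0
0|3|2|2|1
1|3|0|1|2
1|0|3|0|2
k=9  3|0|1|2|0
0|3|2|2|1
1|3|0|1|2
1|0|3|0|2
k=10  0|1|1|2|0
1|3|2|2|1
1|3|0|1|2
1|0|3|0|2
k=11  1|1|1|2|0
1|3|2|2|1
1|3|0|1|2
1|0|3|0|2
k=12  2|1|1|2|0
1|3|2|2|1
1|3|0|1|2
1|0|3|0|2
k=13  3|1|1|2|0
1|3|2|2|1
1|3|0|1|2
1|0|3|0|2
k=14  0|2|1|2|0
2|3|2|2|1
1|3|0|1|2
1|0|3|0|2
k=15  1|2|1|2|0
2|3|2|2|1
1|3|0|1|2
1|0|3|0|2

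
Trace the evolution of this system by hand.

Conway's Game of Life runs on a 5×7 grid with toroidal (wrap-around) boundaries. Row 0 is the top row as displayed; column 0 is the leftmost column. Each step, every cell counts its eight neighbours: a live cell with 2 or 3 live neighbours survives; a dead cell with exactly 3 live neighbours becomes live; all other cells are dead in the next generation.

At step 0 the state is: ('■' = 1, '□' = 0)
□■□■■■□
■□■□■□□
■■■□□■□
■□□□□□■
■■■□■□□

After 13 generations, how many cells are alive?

0) □■□■■■□
■□■□■□□
■■■□□■□
■□□□□□■
■■■□■□□
1) □□□□□■■
■□□□□□□
□□■■□■□
□□□■□■□
□□■□■□□
2) □□□□□■■
□□□□■■□
□□■■□□■
□□□□□■□
□□□■■□■
3) □□□■□□■
□□□■■□□
□□□■□□■
□□■□□■■
□□□□■□■
4) □□□■□□□
□□■■■■□
□□■■□□■
■□□■■□■
■□□■■□■
5) □□□□□□■
□□□□□■□
■■□□□□■
□■□□□□□
■□■□□□■
6) ■□□□□■■
□□□□□■□
■■□□□□■
□□■□□□□
■■□□□□■
7) □■□□□■□
□■□□□■□
■■□□□□■
□□■□□□□
□■□□□■□
8) ■■■□■■■
□■■□□■□
■■■□□□■
□□■□□□■
□■■□□□□
9) □□□□■■■
□□□□■□□
□□□■□■■
□□□■□□■
□□□□□□□
10) □□□□■■□
□□□■□□□
□□□■□■■
□□□□■■■
□□□□■□■
11) □□□■■■□
□□□■□□■
□□□■□□■
■□□■□□□
□□□■□□■
12) □□■■□■■
□□■■□□■
■□■■■□■
■□■■■□■
□□■■□■■
13) ■■□□□□□
□□□□□□□
□□□□□□□
□□□□□□□
□□□□□□□

2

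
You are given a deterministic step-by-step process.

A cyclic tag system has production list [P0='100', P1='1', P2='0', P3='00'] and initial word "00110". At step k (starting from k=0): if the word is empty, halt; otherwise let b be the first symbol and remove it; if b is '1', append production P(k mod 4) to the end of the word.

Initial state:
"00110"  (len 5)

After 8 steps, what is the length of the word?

t=0: "00110"  (len 5)
t=1: "0110"  (len 4)
t=2: "110"  (len 3)
t=3: "100"  (len 3)
t=4: "0000"  (len 4)
t=5: "000"  (len 3)
t=6: "00"  (len 2)
t=7: "0"  (len 1)
t=8: (halted — word empty)

0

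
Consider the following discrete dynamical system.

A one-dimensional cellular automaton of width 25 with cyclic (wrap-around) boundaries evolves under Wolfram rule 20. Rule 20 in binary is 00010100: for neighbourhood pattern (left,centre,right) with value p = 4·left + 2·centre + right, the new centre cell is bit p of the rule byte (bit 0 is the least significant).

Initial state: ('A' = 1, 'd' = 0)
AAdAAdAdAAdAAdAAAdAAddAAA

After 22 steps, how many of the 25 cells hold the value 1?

4

gen 0: AAdAAdAdAAdAAdAAAdAAddAAA
gen 1: ddddddAdddddddddddddAdddd
gen 2: ddddddAAddddddddddddAAddd
gen 3: ddddddddAdddddddddddddAdd
gen 4: ddddddddAAddddddddddddAAd
gen 5: ddddddddddAdddddddddddddA
gen 6: AdddddddddAAddddddddddddA
gen 7: dAddddddddddAdddddddddddd
gen 8: dAAdddddddddAAddddddddddd
gen 9: dddAddddddddddAdddddddddd
gen 10: dddAAdddddddddAAddddddddd
gen 11: dddddAddddddddddAdddddddd
gen 12: dddddAAdddddddddAAddddddd
gen 13: dddddddAddddddddddAdddddd
gen 14: dddddddAAdddddddddAAddddd
gen 15: dddddddddAddddddddddAdddd
gen 16: dddddddddAAdddddddddAAddd
gen 17: dddddddddddAddddddddddAdd
gen 18: dddddddddddAAdddddddddAAd
gen 19: dddddddddddddAddddddddddA
gen 20: AddddddddddddAAdddddddddA
gen 21: dAdddddddddddddAddddddddd
gen 22: dAAddddddddddddAAdddddddd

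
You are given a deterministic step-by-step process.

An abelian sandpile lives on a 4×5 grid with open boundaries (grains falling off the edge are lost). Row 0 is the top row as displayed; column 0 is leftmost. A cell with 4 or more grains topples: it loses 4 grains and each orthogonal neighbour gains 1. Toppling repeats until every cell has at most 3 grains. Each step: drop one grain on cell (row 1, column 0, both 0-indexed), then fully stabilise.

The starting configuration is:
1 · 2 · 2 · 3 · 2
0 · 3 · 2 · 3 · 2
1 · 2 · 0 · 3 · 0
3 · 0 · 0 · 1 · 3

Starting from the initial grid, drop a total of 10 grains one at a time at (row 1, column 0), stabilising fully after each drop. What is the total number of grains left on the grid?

step 0: 1 · 2 · 2 · 3 · 2
0 · 3 · 2 · 3 · 2
1 · 2 · 0 · 3 · 0
3 · 0 · 0 · 1 · 3
step 1: 1 · 2 · 2 · 3 · 2
1 · 3 · 2 · 3 · 2
1 · 2 · 0 · 3 · 0
3 · 0 · 0 · 1 · 3
step 2: 1 · 2 · 2 · 3 · 2
2 · 3 · 2 · 3 · 2
1 · 2 · 0 · 3 · 0
3 · 0 · 0 · 1 · 3
step 3: 1 · 2 · 2 · 3 · 2
3 · 3 · 2 · 3 · 2
1 · 2 · 0 · 3 · 0
3 · 0 · 0 · 1 · 3
step 4: 2 · 3 · 2 · 3 · 2
1 · 0 · 3 · 3 · 2
2 · 3 · 0 · 3 · 0
3 · 0 · 0 · 1 · 3
step 5: 2 · 3 · 2 · 3 · 2
2 · 0 · 3 · 3 · 2
2 · 3 · 0 · 3 · 0
3 · 0 · 0 · 1 · 3
step 6: 2 · 3 · 2 · 3 · 2
3 · 0 · 3 · 3 · 2
2 · 3 · 0 · 3 · 0
3 · 0 · 0 · 1 · 3
step 7: 3 · 3 · 2 · 3 · 2
0 · 1 · 3 · 3 · 2
3 · 3 · 0 · 3 · 0
3 · 0 · 0 · 1 · 3
step 8: 3 · 3 · 2 · 3 · 2
1 · 1 · 3 · 3 · 2
3 · 3 · 0 · 3 · 0
3 · 0 · 0 · 1 · 3
step 9: 3 · 3 · 2 · 3 · 2
2 · 1 · 3 · 3 · 2
3 · 3 · 0 · 3 · 0
3 · 0 · 0 · 1 · 3
step 10: 3 · 3 · 2 · 3 · 2
3 · 1 · 3 · 3 · 2
3 · 3 · 0 · 3 · 0
3 · 0 · 0 · 1 · 3

41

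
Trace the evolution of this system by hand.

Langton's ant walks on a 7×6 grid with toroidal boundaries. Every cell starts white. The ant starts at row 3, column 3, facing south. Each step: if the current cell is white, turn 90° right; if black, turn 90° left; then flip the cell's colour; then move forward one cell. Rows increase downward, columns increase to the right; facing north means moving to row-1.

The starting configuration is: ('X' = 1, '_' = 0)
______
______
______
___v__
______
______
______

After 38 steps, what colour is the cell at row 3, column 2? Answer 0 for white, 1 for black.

gen 0: ______
______
______
___v__
______
______
______
gen 1: ______
______
______
__<X__
______
______
______
gen 2: ______
______
__^___
__XX__
______
______
______
gen 3: ______
______
__X>__
__XX__
______
______
______
gen 4: ______
______
__XX__
__Xv__
______
______
______
gen 5: ______
______
__XX__
__X_>_
______
______
______
gen 6: ______
______
__XX__
__X_X_
____v_
______
______
gen 7: ______
______
__XX__
__X_X_
___<X_
______
______
gen 8: ______
______
__XX__
__X^X_
___XX_
______
______
gen 9: ______
______
__XX__
__XX>_
___XX_
______
______
gen 10: ______
______
__XX^_
__XX__
___XX_
______
______
gen 11: ______
______
__XXX>
__XX__
___XX_
______
______
gen 12: ______
______
__XXXX
__XX_v
___XX_
______
______
gen 13: ______
______
__XXXX
__XX<X
___XX_
______
______
gen 14: ______
______
__XX^X
__XXXX
___XX_
______
______
gen 15: ______
______
__X<_X
__XXXX
___XX_
______
______
gen 16: ______
______
__X__X
__XvXX
___XX_
______
______
gen 17: ______
______
__X__X
__X_>X
___XX_
______
______
gen 18: ______
______
__X_^X
__X__X
___XX_
______
______
gen 19: ______
______
__X_X>
__X__X
___XX_
______
______
gen 20: ______
_____^
__X_X_
__X__X
___XX_
______
______
gen 21: ______
>____X
__X_X_
__X__X
___XX_
______
______
gen 22: ______
X____X
v_X_X_
__X__X
___XX_
______
______
gen 23: ______
X____X
X_X_X<
__X__X
___XX_
______
______
gen 24: ______
X____^
X_X_XX
__X__X
___XX_
______
______
gen 25: ______
X___<_
X_X_XX
__X__X
___XX_
______
______
gen 26: ____^_
X___X_
X_X_XX
__X__X
___XX_
______
______
gen 27: ____X>
X___X_
X_X_XX
__X__X
___XX_
______
______
gen 28: ____XX
X___Xv
X_X_XX
__X__X
___XX_
______
______
gen 29: ____XX
X___<X
X_X_XX
__X__X
___XX_
______
______
gen 30: ____XX
X____X
X_X_vX
__X__X
___XX_
______
______
gen 31: ____XX
X____X
X_X__>
__X__X
___XX_
______
______
gen 32: ____XX
X____^
X_X___
__X__X
___XX_
______
______
gen 33: ____XX
X___<_
X_X___
__X__X
___XX_
______
______
gen 34: ____^X
X___X_
X_X___
__X__X
___XX_
______
______
gen 35: ___<_X
X___X_
X_X___
__X__X
___XX_
______
______
gen 36: ___X_X
X___X_
X_X___
__X__X
___XX_
______
___^__
gen 37: ___X_X
X___X_
X_X___
__X__X
___XX_
______
___X>_
gen 38: ___XvX
X___X_
X_X___
__X__X
___XX_
______
___XX_

1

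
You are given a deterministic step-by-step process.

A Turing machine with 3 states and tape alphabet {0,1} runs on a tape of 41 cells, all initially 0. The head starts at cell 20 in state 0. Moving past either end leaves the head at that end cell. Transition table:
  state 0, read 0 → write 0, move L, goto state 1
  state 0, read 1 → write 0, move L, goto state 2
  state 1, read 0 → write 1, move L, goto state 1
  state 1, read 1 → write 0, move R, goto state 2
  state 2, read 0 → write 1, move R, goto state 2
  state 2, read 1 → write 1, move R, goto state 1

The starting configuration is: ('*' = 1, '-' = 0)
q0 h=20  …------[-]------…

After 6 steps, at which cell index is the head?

14

gen 0: q0 h=20  …------[-]------…
gen 1: q1 h=19  …------[-]------…
gen 2: q1 h=18  …------[-]*-----…
gen 3: q1 h=17  …------[-]**----…
gen 4: q1 h=16  …------[-]***---…
gen 5: q1 h=15  …------[-]****--…
gen 6: q1 h=14  …------[-]*****-…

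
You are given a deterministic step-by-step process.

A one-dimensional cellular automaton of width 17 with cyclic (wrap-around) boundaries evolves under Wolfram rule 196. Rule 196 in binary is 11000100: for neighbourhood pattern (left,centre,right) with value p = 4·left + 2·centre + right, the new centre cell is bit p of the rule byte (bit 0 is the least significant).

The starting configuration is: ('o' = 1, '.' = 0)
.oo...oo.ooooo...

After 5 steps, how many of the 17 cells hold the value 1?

3

gen 0: .oo...oo.ooooo...
gen 1: ..o....o..oooo...
gen 2: ..o....o...ooo...
gen 3: ..o....o....oo...
gen 4: ..o....o.....o...
gen 5: ..o....o.....o...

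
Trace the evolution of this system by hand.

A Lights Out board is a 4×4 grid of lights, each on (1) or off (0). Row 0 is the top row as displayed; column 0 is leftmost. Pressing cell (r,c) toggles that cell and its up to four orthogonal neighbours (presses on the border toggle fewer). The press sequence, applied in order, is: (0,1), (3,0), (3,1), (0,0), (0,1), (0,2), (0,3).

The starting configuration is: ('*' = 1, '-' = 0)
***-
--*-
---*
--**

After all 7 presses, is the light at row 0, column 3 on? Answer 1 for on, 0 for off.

k=0  ***-
--*-
---*
--**
k=1  ----
-**-
---*
--**
k=2  ----
-**-
*--*
****
k=3  ----
-**-
**-*
---*
k=4  **--
***-
**-*
---*
k=5  --*-
*-*-
**-*
---*
k=6  -*-*
*---
**-*
---*
k=7  -**-
*--*
**-*
---*

0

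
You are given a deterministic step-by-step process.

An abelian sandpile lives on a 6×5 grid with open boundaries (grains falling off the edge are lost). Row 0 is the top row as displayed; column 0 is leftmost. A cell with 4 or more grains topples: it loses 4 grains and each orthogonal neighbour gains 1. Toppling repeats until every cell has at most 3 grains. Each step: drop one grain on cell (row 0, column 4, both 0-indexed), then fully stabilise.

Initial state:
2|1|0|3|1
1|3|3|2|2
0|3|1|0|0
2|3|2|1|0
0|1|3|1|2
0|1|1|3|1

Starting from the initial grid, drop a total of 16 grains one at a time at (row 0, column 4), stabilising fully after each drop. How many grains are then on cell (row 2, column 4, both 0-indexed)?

[0] 2|1|0|3|1
1|3|3|2|2
0|3|1|0|0
2|3|2|1|0
0|1|3|1|2
0|1|1|3|1
[1] 2|1|0|3|2
1|3|3|2|2
0|3|1|0|0
2|3|2|1|0
0|1|3|1|2
0|1|1|3|1
[2] 2|1|0|3|3
1|3|3|2|2
0|3|1|0|0
2|3|2|1|0
0|1|3|1|2
0|1|1|3|1
[3] 2|1|1|0|1
1|3|3|3|3
0|3|1|0|0
2|3|2|1|0
0|1|3|1|2
0|1|1|3|1
[4] 2|1|1|0|2
1|3|3|3|3
0|3|1|0|0
2|3|2|1|0
0|1|3|1|2
0|1|1|3|1
[5] 2|1|1|0|3
1|3|3|3|3
0|3|1|0|0
2|3|2|1|0
0|1|3|1|2
0|1|1|3|1
[6] 2|2|2|2|1
2|1|1|1|1
1|1|3|1|1
3|0|3|1|0
0|2|3|1|2
0|1|1|3|1
[7] 2|2|2|2|2
2|1|1|1|1
1|1|3|1|1
3|0|3|1|0
0|2|3|1|2
0|1|1|3|1
[8] 2|2|2|2|3
2|1|1|1|1
1|1|3|1|1
3|0|3|1|0
0|2|3|1|2
0|1|1|3|1
[9] 2|2|2|3|0
2|1|1|1|2
1|1|3|1|1
3|0|3|1|0
0|2|3|1|2
0|1|1|3|1
[10] 2|2|2|3|1
2|1|1|1|2
1|1|3|1|1
3|0|3|1|0
0|2|3|1|2
0|1|1|3|1
[11] 2|2|2|3|2
2|1|1|1|2
1|1|3|1|1
3|0|3|1|0
0|2|3|1|2
0|1|1|3|1
[12] 2|2|2|3|3
2|1|1|1|2
1|1|3|1|1
3|0|3|1|0
0|2|3|1|2
0|1|1|3|1
[13] 2|2|3|0|1
2|1|1|2|3
1|1|3|1|1
3|0|3|1|0
0|2|3|1|2
0|1|1|3|1
[14] 2|2|3|0|2
2|1|1|2|3
1|1|3|1|1
3|0|3|1|0
0|2|3|1|2
0|1|1|3|1
[15] 2|2|3|0|3
2|1|1|2|3
1|1|3|1|1
3|0|3|1|0
0|2|3|1|2
0|1|1|3|1
[16] 2|2|3|1|1
2|1|1|3|0
1|1|3|1|2
3|0|3|1|0
0|2|3|1|2
0|1|1|3|1

2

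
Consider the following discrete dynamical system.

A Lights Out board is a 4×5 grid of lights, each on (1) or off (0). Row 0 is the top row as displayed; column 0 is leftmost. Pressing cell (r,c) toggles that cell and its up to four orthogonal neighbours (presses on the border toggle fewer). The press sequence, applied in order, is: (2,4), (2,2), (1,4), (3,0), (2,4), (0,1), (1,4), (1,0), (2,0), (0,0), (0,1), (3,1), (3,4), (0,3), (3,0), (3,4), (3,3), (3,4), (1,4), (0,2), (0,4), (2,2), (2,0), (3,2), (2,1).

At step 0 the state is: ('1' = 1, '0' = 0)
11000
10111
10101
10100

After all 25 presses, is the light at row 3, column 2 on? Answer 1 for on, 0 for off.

0

k=0  11000
10111
10101
10100
k=1  11000
10110
10110
10101
k=2  11000
10010
11000
10001
k=3  11001
10001
11001
10001
k=4  11001
10001
01001
01001
k=5  11001
10000
01010
01000
k=6  00101
11000
01010
01000
k=7  00100
11011
01011
01000
k=8  10100
00011
11011
01000
k=9  10100
10011
00011
11000
k=10  01100
00011
00011
11000
k=11  10000
01011
00011
11000
k=12  10000
01011
01011
00100
k=13  10000
01011
01010
00111
k=14  10111
01001
01010
00111
k=15  10111
01001
11010
11111
k=16  10111
01001
11011
11100
k=17  10111
01001
11001
11011
k=18  10111
01001
11000
11000
k=19  10110
01010
11001
11000
k=20  11000
01110
11001
11000
k=21  11011
01111
11001
11000
k=22  11011
01011
10111
11100
k=23  11011
11011
01111
01100
k=24  11011
11011
01011
00010
k=25  11011
10011
10111
01010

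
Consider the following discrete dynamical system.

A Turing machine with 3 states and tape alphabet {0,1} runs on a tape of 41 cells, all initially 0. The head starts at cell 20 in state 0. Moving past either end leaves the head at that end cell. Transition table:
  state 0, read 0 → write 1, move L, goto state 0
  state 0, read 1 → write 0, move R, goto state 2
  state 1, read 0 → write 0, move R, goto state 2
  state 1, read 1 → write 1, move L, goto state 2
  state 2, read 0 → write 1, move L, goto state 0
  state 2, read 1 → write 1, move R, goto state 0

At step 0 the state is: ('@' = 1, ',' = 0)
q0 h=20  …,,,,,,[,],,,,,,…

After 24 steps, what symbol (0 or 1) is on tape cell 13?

k=0  q0 h=20  …,,,,,,[,],,,,,,…
k=1  q0 h=19  …,,,,,,[,]@,,,,,…
k=2  q0 h=18  …,,,,,,[,]@@,,,,…
k=3  q0 h=17  …,,,,,,[,]@@@,,,…
k=4  q0 h=16  …,,,,,,[,]@@@@,,…
k=5  q0 h=15  …,,,,,,[,]@@@@@,…
k=6  q0 h=14  …,,,,,,[,]@@@@@@…
k=7  q0 h=13  …,,,,,,[,]@@@@@@…
k=8  q0 h=12  …,,,,,,[,]@@@@@@…
k=9  q0 h=11  …,,,,,,[,]@@@@@@…
k=10  q0 h=10  …,,,,,,[,]@@@@@@…
k=11  q0 h= 9  …,,,,,,[,]@@@@@@…
k=12  q0 h= 8  …,,,,,,[,]@@@@@@…
k=13  q0 h= 7  …,,,,,,[,]@@@@@@…
k=14  q0 h= 6  |,,,,,,[,]@@@@@@…
k=15  q0 h= 5  |,,,,,[,]@@@@@@…
k=16  q0 h= 4  |,,,,[,]@@@@@@…
k=17  q0 h= 3  |,,,[,]@@@@@@…
k=18  q0 h= 2  |,,[,]@@@@@@…
k=19  q0 h= 1  |,[,]@@@@@@…
k=20  q0 h= 0  |[,]@@@@@@…
k=21  q0 h= 0  |[@]@@@@@@…
k=22  q2 h= 1  |,[@]@@@@@@…
k=23  q0 h= 2  |,@[@]@@@@@@…
k=24  q2 h= 3  |,@,[@]@@@@@@…

1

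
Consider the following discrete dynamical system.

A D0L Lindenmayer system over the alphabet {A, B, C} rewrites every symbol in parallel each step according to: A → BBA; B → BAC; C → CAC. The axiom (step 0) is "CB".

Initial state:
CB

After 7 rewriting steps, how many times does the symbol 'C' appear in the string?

1459

k=0  CB
k=1  CACBAC
k=2  CACBBACACBACBBACAC
k=3  CACBBACACBACBACBBACACBBACACBACBBACACBACBACBBACACBBACAC
k=4  CACBBACACBACBACBBACACBBACACBACBBACACBACBBACACBACBACBBACACB…ACACBACBBACACBACBBACACBACBACBBACACBBACACBACBACBBACACBBACAC  (len 162)
k=5  CACBBACACBACBACBBACACBBACACBACBBACACBACBBACACBACBACBBACACB…ACACBACBBACACBACBBACACBACBACBBACACBBACACBACBACBBACACBBACAC  (len 486)
k=6  CACBBACACBACBACBBACACBBACACBACBBACACBACBBACACBACBACBBACACB…ACACBACBBACACBACBBACACBACBACBBACACBBACACBACBACBBACACBBACAC  (len 1458)
k=7  CACBBACACBACBACBBACACBBACACBACBBACACBACBBACACBACBACBBACACB…ACACBACBBACACBACBBACACBACBACBBACACBBACACBACBACBBACACBBACAC  (len 4374)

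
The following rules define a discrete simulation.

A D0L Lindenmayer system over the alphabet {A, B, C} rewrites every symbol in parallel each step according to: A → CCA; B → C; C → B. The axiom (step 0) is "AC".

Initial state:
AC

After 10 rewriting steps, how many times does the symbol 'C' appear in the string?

11

step 0: AC
step 1: CCAB
step 2: BBCCAC
step 3: CCBBCCAB
step 4: BBCCBBCCAC
step 5: CCBBCCBBCCAB
step 6: BBCCBBCCBBCCAC
step 7: CCBBCCBBCCBBCCAB
step 8: BBCCBBCCBBCCBBCCAC
step 9: CCBBCCBBCCBBCCBBCCAB
step 10: BBCCBBCCBBCCBBCCBBCCAC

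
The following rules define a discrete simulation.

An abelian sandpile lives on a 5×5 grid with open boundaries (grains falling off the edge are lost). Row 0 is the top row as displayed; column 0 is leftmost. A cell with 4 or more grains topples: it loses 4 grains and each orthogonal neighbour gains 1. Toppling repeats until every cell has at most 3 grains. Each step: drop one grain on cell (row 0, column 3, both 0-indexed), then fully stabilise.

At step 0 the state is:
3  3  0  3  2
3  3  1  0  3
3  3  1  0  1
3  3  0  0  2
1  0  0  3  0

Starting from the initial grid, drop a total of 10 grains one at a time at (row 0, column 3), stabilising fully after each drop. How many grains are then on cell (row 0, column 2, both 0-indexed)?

k=0  3  3  0  3  2
3  3  1  0  3
3  3  1  0  1
3  3  0  0  2
1  0  0  3  0
k=1  3  3  1  0  3
3  3  1  1  3
3  3  1  0  1
3  3  0  0  2
1  0  0  3  0
k=2  3  3  1  1  3
3  3  1  1  3
3  3  1  0  1
3  3  0  0  2
1  0  0  3  0
k=3  3  3  1  2  3
3  3  1  1  3
3  3  1  0  1
3  3  0  0  2
1  0  0  3  0
k=4  3  3  1  3  3
3  3  1  1  3
3  3  1  0  1
3  3  0  0  2
1  0  0  3  0
k=5  3  3  2  1  1
3  3  1  3  0
3  3  1  0  2
3  3  0  0  2
1  0  0  3  0
k=6  3  3  2  2  1
3  3  1  3  0
3  3  1  0  2
3  3  0  0  2
1  0  0  3  0
k=7  3  3  2  3  1
3  3  1  3  0
3  3  1  0  2
3  3  0  0  2
1  0  0  3  0
k=8  3  3  3  1  2
3  3  2  0  1
3  3  1  1  2
3  3  0  0  2
1  0  0  3  0
k=9  3  3  3  2  2
3  3  2  0  1
3  3  1  1  2
3  3  0  0  2
1  0  0  3  0
k=10  3  3  3  3  2
3  3  2  0  1
3  3  1  1  2
3  3  0  0  2
1  0  0  3  0

3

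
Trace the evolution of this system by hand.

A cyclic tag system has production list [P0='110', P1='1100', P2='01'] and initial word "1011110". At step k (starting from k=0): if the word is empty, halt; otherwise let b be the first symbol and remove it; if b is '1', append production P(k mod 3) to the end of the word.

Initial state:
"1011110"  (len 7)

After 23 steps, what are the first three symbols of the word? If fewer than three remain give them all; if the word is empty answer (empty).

000

step 0: "1011110"  (len 7)
step 1: "011110110"  (len 9)
step 2: "11110110"  (len 8)
step 3: "111011001"  (len 9)
step 4: "11011001110"  (len 11)
step 5: "10110011101100"  (len 14)
step 6: "011001110110001"  (len 15)
step 7: "11001110110001"  (len 14)
step 8: "10011101100011100"  (len 17)
step 9: "001110110001110001"  (len 18)
step 10: "01110110001110001"  (len 17)
step 11: "1110110001110001"  (len 16)
step 12: "11011000111000101"  (len 17)
step 13: "1011000111000101110"  (len 19)
step 14: "0110001110001011101100"  (len 22)
step 15: "110001110001011101100"  (len 21)
step 16: "10001110001011101100110"  (len 23)
step 17: "00011100010111011001101100"  (len 26)
step 18: "0011100010111011001101100"  (len 25)
step 19: "011100010111011001101100"  (len 24)
step 20: "11100010111011001101100"  (len 23)
step 21: "110001011101100110110001"  (len 24)
step 22: "10001011101100110110001110"  (len 26)
step 23: "00010111011001101100011101100"  (len 29)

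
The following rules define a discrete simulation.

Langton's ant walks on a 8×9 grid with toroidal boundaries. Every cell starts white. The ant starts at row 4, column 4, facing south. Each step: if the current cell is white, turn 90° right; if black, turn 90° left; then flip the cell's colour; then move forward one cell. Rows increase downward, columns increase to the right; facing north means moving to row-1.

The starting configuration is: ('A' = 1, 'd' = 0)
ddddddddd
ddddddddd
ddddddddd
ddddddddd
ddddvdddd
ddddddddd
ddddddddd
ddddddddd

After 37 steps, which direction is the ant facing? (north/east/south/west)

gen 0: ddddddddd
ddddddddd
ddddddddd
ddddddddd
ddddvdddd
ddddddddd
ddddddddd
ddddddddd
gen 1: ddddddddd
ddddddddd
ddddddddd
ddddddddd
ddd<Adddd
ddddddddd
ddddddddd
ddddddddd
gen 2: ddddddddd
ddddddddd
ddddddddd
ddd^ddddd
dddAAdddd
ddddddddd
ddddddddd
ddddddddd
gen 3: ddddddddd
ddddddddd
ddddddddd
dddA>dddd
dddAAdddd
ddddddddd
ddddddddd
ddddddddd
gen 4: ddddddddd
ddddddddd
ddddddddd
dddAAdddd
dddAvdddd
ddddddddd
ddddddddd
ddddddddd
gen 5: ddddddddd
ddddddddd
ddddddddd
dddAAdddd
dddAd>ddd
ddddddddd
ddddddddd
ddddddddd
gen 6: ddddddddd
ddddddddd
ddddddddd
dddAAdddd
dddAdAddd
dddddvddd
ddddddddd
ddddddddd
gen 7: ddddddddd
ddddddddd
ddddddddd
dddAAdddd
dddAdAddd
dddd<Addd
ddddddddd
ddddddddd
gen 8: ddddddddd
ddddddddd
ddddddddd
dddAAdddd
dddA^Addd
ddddAAddd
ddddddddd
ddddddddd
gen 9: ddddddddd
ddddddddd
ddddddddd
dddAAdddd
dddAA>ddd
ddddAAddd
ddddddddd
ddddddddd
gen 10: ddddddddd
ddddddddd
ddddddddd
dddAA^ddd
dddAAdddd
ddddAAddd
ddddddddd
ddddddddd
gen 11: ddddddddd
ddddddddd
ddddddddd
dddAAA>dd
dddAAdddd
ddddAAddd
ddddddddd
ddddddddd
gen 12: ddddddddd
ddddddddd
ddddddddd
dddAAAAdd
dddAAdvdd
ddddAAddd
ddddddddd
ddddddddd
gen 13: ddddddddd
ddddddddd
ddddddddd
dddAAAAdd
dddAA<Add
ddddAAddd
ddddddddd
ddddddddd
gen 14: ddddddddd
ddddddddd
ddddddddd
dddAA^Add
dddAAAAdd
ddddAAddd
ddddddddd
ddddddddd
gen 15: ddddddddd
ddddddddd
ddddddddd
dddA<dAdd
dddAAAAdd
ddddAAddd
ddddddddd
ddddddddd
gen 16: ddddddddd
ddddddddd
ddddddddd
dddAddAdd
dddAvAAdd
ddddAAddd
ddddddddd
ddddddddd
gen 17: ddddddddd
ddddddddd
ddddddddd
dddAddAdd
dddAd>Add
ddddAAddd
ddddddddd
ddddddddd
gen 18: ddddddddd
ddddddddd
ddddddddd
dddAd^Add
dddAddAdd
ddddAAddd
ddddddddd
ddddddddd
gen 19: ddddddddd
ddddddddd
ddddddddd
dddAdA>dd
dddAddAdd
ddddAAddd
ddddddddd
ddddddddd
gen 20: ddddddddd
ddddddddd
dddddd^dd
dddAdAddd
dddAddAdd
ddddAAddd
ddddddddd
ddddddddd
gen 21: ddddddddd
ddddddddd
ddddddA>d
dddAdAddd
dddAddAdd
ddddAAddd
ddddddddd
ddddddddd
gen 22: ddddddddd
ddddddddd
ddddddAAd
dddAdAdvd
dddAddAdd
ddddAAddd
ddddddddd
ddddddddd
gen 23: ddddddddd
ddddddddd
ddddddAAd
dddAdA<Ad
dddAddAdd
ddddAAddd
ddddddddd
ddddddddd
gen 24: ddddddddd
ddddddddd
dddddd^Ad
dddAdAAAd
dddAddAdd
ddddAAddd
ddddddddd
ddddddddd
gen 25: ddddddddd
ddddddddd
ddddd<dAd
dddAdAAAd
dddAddAdd
ddddAAddd
ddddddddd
ddddddddd
gen 26: ddddddddd
ddddd^ddd
dddddAdAd
dddAdAAAd
dddAddAdd
ddddAAddd
ddddddddd
ddddddddd
gen 27: ddddddddd
dddddA>dd
dddddAdAd
dddAdAAAd
dddAddAdd
ddddAAddd
ddddddddd
ddddddddd
gen 28: ddddddddd
dddddAAdd
dddddAvAd
dddAdAAAd
dddAddAdd
ddddAAddd
ddddddddd
ddddddddd
gen 29: ddddddddd
dddddAAdd
ddddd<AAd
dddAdAAAd
dddAddAdd
ddddAAddd
ddddddddd
ddddddddd
gen 30: ddddddddd
dddddAAdd
ddddddAAd
dddAdvAAd
dddAddAdd
ddddAAddd
ddddddddd
ddddddddd
gen 31: ddddddddd
dddddAAdd
ddddddAAd
dddAdd>Ad
dddAddAdd
ddddAAddd
ddddddddd
ddddddddd
gen 32: ddddddddd
dddddAAdd
dddddd^Ad
dddAdddAd
dddAddAdd
ddddAAddd
ddddddddd
ddddddddd
gen 33: ddddddddd
dddddAAdd
ddddd<dAd
dddAdddAd
dddAddAdd
ddddAAddd
ddddddddd
ddddddddd
gen 34: ddddddddd
ddddd^Add
dddddAdAd
dddAdddAd
dddAddAdd
ddddAAddd
ddddddddd
ddddddddd
gen 35: ddddddddd
dddd<dAdd
dddddAdAd
dddAdddAd
dddAddAdd
ddddAAddd
ddddddddd
ddddddddd
gen 36: dddd^dddd
ddddAdAdd
dddddAdAd
dddAdddAd
dddAddAdd
ddddAAddd
ddddddddd
ddddddddd
gen 37: ddddA>ddd
ddddAdAdd
dddddAdAd
dddAdddAd
dddAddAdd
ddddAAddd
ddddddddd
ddddddddd

east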